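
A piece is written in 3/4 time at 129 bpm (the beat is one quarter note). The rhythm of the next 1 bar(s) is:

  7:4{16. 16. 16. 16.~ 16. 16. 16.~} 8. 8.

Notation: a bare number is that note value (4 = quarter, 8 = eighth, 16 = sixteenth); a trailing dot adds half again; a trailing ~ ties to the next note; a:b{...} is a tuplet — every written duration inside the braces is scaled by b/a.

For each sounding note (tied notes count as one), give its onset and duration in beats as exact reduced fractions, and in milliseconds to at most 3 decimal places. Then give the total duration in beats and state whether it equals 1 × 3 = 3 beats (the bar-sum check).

1) 0.0ms=0b +99.668ms=3/14b
2) 99.668ms=3/14b +99.668ms=3/14b
3) 199.336ms=3/7b +99.668ms=3/14b
4) 299.003ms=9/14b +199.336ms=3/7b
5) 498.339ms=15/14b +99.668ms=3/14b
6) 598.007ms=9/7b +448.505ms=27/28b
7) 1046.512ms=9/4b +348.837ms=3/4b
Σ=3b of 3 (129bpm 3/4) — PASS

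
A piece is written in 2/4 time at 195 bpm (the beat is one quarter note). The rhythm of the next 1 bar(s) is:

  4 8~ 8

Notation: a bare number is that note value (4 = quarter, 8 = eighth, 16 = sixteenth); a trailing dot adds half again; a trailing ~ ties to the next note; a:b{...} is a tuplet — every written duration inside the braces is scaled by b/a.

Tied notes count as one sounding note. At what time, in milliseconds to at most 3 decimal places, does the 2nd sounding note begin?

1. 0.0ms @ 0 + 307.692ms (1)
2. 307.692ms @ 1 + 307.692ms (1)

note 2 onset = 1b = 307.692ms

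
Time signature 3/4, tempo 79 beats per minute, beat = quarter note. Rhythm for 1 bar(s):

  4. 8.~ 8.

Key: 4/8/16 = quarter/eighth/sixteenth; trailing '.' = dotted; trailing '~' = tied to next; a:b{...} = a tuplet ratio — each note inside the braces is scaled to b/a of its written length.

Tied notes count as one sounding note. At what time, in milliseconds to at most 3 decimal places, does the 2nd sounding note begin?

note 2 onset = 3/2b = 1139.241ms

1. 0.0ms @ 0 + 1139.241ms (3/2)
2. 1139.241ms @ 3/2 + 1139.241ms (3/2)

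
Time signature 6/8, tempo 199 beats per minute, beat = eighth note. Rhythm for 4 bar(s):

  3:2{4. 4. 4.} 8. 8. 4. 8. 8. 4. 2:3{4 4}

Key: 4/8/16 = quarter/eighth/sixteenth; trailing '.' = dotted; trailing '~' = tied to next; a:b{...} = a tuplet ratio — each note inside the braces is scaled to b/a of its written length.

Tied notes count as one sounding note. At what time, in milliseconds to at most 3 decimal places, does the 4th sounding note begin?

1. 0.0ms @ 0 + 603.015ms (2)
2. 603.015ms @ 2 + 603.015ms (2)
3. 1206.03ms @ 4 + 603.015ms (2)
4. 1809.045ms @ 6 + 452.261ms (3/2)
5. 2261.307ms @ 15/2 + 452.261ms (3/2)
6. 2713.568ms @ 9 + 904.523ms (3)
7. 3618.09ms @ 12 + 452.261ms (3/2)
8. 4070.352ms @ 27/2 + 452.261ms (3/2)
9. 4522.613ms @ 15 + 904.523ms (3)
10. 5427.136ms @ 18 + 904.523ms (3)
11. 6331.658ms @ 21 + 904.523ms (3)

note 4 onset = 6b = 1809.045ms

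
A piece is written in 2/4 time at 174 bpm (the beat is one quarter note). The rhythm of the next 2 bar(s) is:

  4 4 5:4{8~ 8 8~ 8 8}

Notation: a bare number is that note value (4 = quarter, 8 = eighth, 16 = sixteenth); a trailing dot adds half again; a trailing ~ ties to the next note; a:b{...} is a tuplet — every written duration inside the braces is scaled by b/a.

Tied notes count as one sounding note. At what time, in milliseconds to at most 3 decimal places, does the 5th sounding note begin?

note 5 onset = 18/5b = 1241.379ms

1. 0.0ms @ 0 + 344.828ms (1)
2. 344.828ms @ 1 + 344.828ms (1)
3. 689.655ms @ 2 + 275.862ms (4/5)
4. 965.517ms @ 14/5 + 275.862ms (4/5)
5. 1241.379ms @ 18/5 + 137.931ms (2/5)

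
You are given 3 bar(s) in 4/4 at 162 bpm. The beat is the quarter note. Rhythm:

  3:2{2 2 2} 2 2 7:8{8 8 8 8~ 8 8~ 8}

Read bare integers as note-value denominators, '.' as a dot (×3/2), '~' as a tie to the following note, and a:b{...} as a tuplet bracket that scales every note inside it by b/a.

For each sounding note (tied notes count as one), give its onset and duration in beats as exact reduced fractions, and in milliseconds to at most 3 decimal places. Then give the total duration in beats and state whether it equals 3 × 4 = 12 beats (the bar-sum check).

1) 0.0ms=0b +493.827ms=4/3b
2) 493.827ms=4/3b +493.827ms=4/3b
3) 987.654ms=8/3b +493.827ms=4/3b
4) 1481.481ms=4b +740.741ms=2b
5) 2222.222ms=6b +740.741ms=2b
6) 2962.963ms=8b +211.64ms=4/7b
7) 3174.603ms=60/7b +211.64ms=4/7b
8) 3386.243ms=64/7b +211.64ms=4/7b
9) 3597.884ms=68/7b +423.28ms=8/7b
10) 4021.164ms=76/7b +423.28ms=8/7b
Σ=12b of 12 (162bpm 4/4) — PASS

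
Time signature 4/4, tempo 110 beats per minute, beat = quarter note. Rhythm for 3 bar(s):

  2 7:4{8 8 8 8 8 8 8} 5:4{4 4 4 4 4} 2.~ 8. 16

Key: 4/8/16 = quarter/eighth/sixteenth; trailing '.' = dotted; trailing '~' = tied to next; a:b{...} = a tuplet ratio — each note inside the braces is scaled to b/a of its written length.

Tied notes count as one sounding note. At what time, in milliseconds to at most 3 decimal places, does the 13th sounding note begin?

note 13 onset = 36/5b = 3927.273ms

1. 0.0ms @ 0 + 1090.909ms (2)
2. 1090.909ms @ 2 + 155.844ms (2/7)
3. 1246.753ms @ 16/7 + 155.844ms (2/7)
4. 1402.597ms @ 18/7 + 155.844ms (2/7)
5. 1558.442ms @ 20/7 + 155.844ms (2/7)
6. 1714.286ms @ 22/7 + 155.844ms (2/7)
7. 1870.13ms @ 24/7 + 155.844ms (2/7)
8. 2025.974ms @ 26/7 + 155.844ms (2/7)
9. 2181.818ms @ 4 + 436.364ms (4/5)
10. 2618.182ms @ 24/5 + 436.364ms (4/5)
11. 3054.545ms @ 28/5 + 436.364ms (4/5)
12. 3490.909ms @ 32/5 + 436.364ms (4/5)
13. 3927.273ms @ 36/5 + 436.364ms (4/5)
14. 4363.636ms @ 8 + 2045.455ms (15/4)
15. 6409.091ms @ 47/4 + 136.364ms (1/4)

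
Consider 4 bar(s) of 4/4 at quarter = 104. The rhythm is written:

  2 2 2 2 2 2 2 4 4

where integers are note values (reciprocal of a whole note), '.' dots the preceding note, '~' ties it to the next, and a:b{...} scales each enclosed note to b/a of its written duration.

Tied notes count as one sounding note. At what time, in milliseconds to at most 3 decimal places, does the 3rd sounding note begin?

note 3 onset = 4b = 2307.692ms

1. 0.0ms @ 0 + 1153.846ms (2)
2. 1153.846ms @ 2 + 1153.846ms (2)
3. 2307.692ms @ 4 + 1153.846ms (2)
4. 3461.538ms @ 6 + 1153.846ms (2)
5. 4615.385ms @ 8 + 1153.846ms (2)
6. 5769.231ms @ 10 + 1153.846ms (2)
7. 6923.077ms @ 12 + 1153.846ms (2)
8. 8076.923ms @ 14 + 576.923ms (1)
9. 8653.846ms @ 15 + 576.923ms (1)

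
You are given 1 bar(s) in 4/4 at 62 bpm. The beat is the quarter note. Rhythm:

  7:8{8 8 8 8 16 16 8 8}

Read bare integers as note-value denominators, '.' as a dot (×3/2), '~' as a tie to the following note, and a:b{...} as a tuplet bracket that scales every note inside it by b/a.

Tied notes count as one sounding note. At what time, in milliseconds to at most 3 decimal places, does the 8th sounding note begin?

note 8 onset = 24/7b = 3317.972ms

1. 0.0ms @ 0 + 552.995ms (4/7)
2. 552.995ms @ 4/7 + 552.995ms (4/7)
3. 1105.991ms @ 8/7 + 552.995ms (4/7)
4. 1658.986ms @ 12/7 + 552.995ms (4/7)
5. 2211.982ms @ 16/7 + 276.498ms (2/7)
6. 2488.479ms @ 18/7 + 276.498ms (2/7)
7. 2764.977ms @ 20/7 + 552.995ms (4/7)
8. 3317.972ms @ 24/7 + 552.995ms (4/7)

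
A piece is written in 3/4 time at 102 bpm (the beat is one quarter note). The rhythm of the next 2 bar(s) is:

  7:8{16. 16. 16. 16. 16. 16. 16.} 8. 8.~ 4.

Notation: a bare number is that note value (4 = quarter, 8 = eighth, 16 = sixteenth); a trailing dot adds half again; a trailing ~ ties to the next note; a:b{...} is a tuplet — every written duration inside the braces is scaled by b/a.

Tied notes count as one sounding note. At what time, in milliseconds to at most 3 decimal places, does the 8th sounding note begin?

note 8 onset = 3b = 1764.706ms

1. 0.0ms @ 0 + 252.101ms (3/7)
2. 252.101ms @ 3/7 + 252.101ms (3/7)
3. 504.202ms @ 6/7 + 252.101ms (3/7)
4. 756.303ms @ 9/7 + 252.101ms (3/7)
5. 1008.403ms @ 12/7 + 252.101ms (3/7)
6. 1260.504ms @ 15/7 + 252.101ms (3/7)
7. 1512.605ms @ 18/7 + 252.101ms (3/7)
8. 1764.706ms @ 3 + 441.176ms (3/4)
9. 2205.882ms @ 15/4 + 1323.529ms (9/4)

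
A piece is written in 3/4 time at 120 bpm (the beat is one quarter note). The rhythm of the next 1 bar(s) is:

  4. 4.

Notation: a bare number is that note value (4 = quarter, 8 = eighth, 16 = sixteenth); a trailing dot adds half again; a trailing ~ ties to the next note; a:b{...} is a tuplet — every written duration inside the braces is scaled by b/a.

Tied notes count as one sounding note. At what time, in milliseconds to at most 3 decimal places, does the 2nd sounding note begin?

1. 0.0ms @ 0 + 750.0ms (3/2)
2. 750.0ms @ 3/2 + 750.0ms (3/2)

note 2 onset = 3/2b = 750.0ms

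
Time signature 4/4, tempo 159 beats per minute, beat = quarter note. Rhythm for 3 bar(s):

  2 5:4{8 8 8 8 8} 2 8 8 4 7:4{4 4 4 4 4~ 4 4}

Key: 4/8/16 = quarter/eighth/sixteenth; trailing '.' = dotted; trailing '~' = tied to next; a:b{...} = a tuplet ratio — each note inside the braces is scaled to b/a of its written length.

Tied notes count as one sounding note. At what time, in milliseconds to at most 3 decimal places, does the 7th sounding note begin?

1. 0.0ms @ 0 + 754.717ms (2)
2. 754.717ms @ 2 + 150.943ms (2/5)
3. 905.66ms @ 12/5 + 150.943ms (2/5)
4. 1056.604ms @ 14/5 + 150.943ms (2/5)
5. 1207.547ms @ 16/5 + 150.943ms (2/5)
6. 1358.491ms @ 18/5 + 150.943ms (2/5)
7. 1509.434ms @ 4 + 754.717ms (2)
8. 2264.151ms @ 6 + 188.679ms (1/2)
9. 2452.83ms @ 13/2 + 188.679ms (1/2)
10. 2641.509ms @ 7 + 377.358ms (1)
11. 3018.868ms @ 8 + 215.633ms (4/7)
12. 3234.501ms @ 60/7 + 215.633ms (4/7)
13. 3450.135ms @ 64/7 + 215.633ms (4/7)
14. 3665.768ms @ 68/7 + 215.633ms (4/7)
15. 3881.402ms @ 72/7 + 431.267ms (8/7)
16. 4312.668ms @ 80/7 + 215.633ms (4/7)

note 7 onset = 4b = 1509.434ms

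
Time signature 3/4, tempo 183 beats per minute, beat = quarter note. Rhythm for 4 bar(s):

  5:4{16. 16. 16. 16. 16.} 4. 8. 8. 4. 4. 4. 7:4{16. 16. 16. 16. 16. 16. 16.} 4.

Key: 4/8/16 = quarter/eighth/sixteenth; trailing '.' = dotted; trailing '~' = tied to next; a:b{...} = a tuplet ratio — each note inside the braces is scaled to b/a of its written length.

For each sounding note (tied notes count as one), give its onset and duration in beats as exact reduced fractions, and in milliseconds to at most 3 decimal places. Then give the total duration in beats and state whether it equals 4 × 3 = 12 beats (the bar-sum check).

1) 0.0ms=0b +98.361ms=3/10b
2) 98.361ms=3/10b +98.361ms=3/10b
3) 196.721ms=3/5b +98.361ms=3/10b
4) 295.082ms=9/10b +98.361ms=3/10b
5) 393.443ms=6/5b +98.361ms=3/10b
6) 491.803ms=3/2b +491.803ms=3/2b
7) 983.607ms=3b +245.902ms=3/4b
8) 1229.508ms=15/4b +245.902ms=3/4b
9) 1475.41ms=9/2b +491.803ms=3/2b
10) 1967.213ms=6b +491.803ms=3/2b
11) 2459.016ms=15/2b +491.803ms=3/2b
12) 2950.82ms=9b +70.258ms=3/14b
13) 3021.077ms=129/14b +70.258ms=3/14b
14) 3091.335ms=66/7b +70.258ms=3/14b
15) 3161.593ms=135/14b +70.258ms=3/14b
16) 3231.85ms=69/7b +70.258ms=3/14b
17) 3302.108ms=141/14b +70.258ms=3/14b
18) 3372.365ms=72/7b +70.258ms=3/14b
19) 3442.623ms=21/2b +491.803ms=3/2b
Σ=12b of 12 (183bpm 3/4) — PASS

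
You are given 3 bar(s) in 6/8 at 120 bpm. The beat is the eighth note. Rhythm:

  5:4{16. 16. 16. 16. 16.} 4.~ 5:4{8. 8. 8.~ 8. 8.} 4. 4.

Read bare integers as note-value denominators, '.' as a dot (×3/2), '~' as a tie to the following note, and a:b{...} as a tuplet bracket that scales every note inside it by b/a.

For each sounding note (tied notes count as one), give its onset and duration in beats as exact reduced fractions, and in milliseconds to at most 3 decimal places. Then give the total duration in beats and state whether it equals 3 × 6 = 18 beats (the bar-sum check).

1) 0.0ms=0b +300.0ms=3/5b
2) 300.0ms=3/5b +300.0ms=3/5b
3) 600.0ms=6/5b +300.0ms=3/5b
4) 900.0ms=9/5b +300.0ms=3/5b
5) 1200.0ms=12/5b +300.0ms=3/5b
6) 1500.0ms=3b +2100.0ms=21/5b
7) 3600.0ms=36/5b +600.0ms=6/5b
8) 4200.0ms=42/5b +1200.0ms=12/5b
9) 5400.0ms=54/5b +600.0ms=6/5b
10) 6000.0ms=12b +1500.0ms=3b
11) 7500.0ms=15b +1500.0ms=3b
Σ=18b of 18 (120bpm 6/8) — PASS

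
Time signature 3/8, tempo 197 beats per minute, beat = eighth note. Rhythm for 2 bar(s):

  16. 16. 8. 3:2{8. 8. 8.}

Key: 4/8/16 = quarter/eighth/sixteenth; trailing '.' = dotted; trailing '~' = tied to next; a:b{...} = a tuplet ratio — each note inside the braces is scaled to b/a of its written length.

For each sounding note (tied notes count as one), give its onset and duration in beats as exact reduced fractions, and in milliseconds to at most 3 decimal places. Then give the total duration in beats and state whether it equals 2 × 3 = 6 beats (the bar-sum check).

1) 0.0ms=0b +228.426ms=3/4b
2) 228.426ms=3/4b +228.426ms=3/4b
3) 456.853ms=3/2b +456.853ms=3/2b
4) 913.706ms=3b +304.569ms=1b
5) 1218.274ms=4b +304.569ms=1b
6) 1522.843ms=5b +304.569ms=1b
Σ=6b of 6 (197bpm 3/8) — PASS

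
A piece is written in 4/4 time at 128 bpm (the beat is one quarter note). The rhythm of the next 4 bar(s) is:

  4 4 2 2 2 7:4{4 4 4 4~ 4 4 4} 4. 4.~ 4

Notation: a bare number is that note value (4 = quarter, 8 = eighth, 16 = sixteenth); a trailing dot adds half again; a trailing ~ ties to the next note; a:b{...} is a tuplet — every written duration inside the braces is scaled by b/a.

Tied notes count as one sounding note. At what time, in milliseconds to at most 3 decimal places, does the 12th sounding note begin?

note 12 onset = 12b = 5625.0ms

1. 0.0ms @ 0 + 468.75ms (1)
2. 468.75ms @ 1 + 468.75ms (1)
3. 937.5ms @ 2 + 937.5ms (2)
4. 1875.0ms @ 4 + 937.5ms (2)
5. 2812.5ms @ 6 + 937.5ms (2)
6. 3750.0ms @ 8 + 267.857ms (4/7)
7. 4017.857ms @ 60/7 + 267.857ms (4/7)
8. 4285.714ms @ 64/7 + 267.857ms (4/7)
9. 4553.571ms @ 68/7 + 535.714ms (8/7)
10. 5089.286ms @ 76/7 + 267.857ms (4/7)
11. 5357.143ms @ 80/7 + 267.857ms (4/7)
12. 5625.0ms @ 12 + 703.125ms (3/2)
13. 6328.125ms @ 27/2 + 1171.875ms (5/2)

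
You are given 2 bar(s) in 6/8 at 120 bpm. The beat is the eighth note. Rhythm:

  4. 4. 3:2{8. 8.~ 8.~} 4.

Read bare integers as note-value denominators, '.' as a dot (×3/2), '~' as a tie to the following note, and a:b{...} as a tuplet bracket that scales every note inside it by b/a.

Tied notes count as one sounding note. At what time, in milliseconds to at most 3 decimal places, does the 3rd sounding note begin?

note 3 onset = 6b = 3000.0ms

1. 0.0ms @ 0 + 1500.0ms (3)
2. 1500.0ms @ 3 + 1500.0ms (3)
3. 3000.0ms @ 6 + 500.0ms (1)
4. 3500.0ms @ 7 + 2500.0ms (5)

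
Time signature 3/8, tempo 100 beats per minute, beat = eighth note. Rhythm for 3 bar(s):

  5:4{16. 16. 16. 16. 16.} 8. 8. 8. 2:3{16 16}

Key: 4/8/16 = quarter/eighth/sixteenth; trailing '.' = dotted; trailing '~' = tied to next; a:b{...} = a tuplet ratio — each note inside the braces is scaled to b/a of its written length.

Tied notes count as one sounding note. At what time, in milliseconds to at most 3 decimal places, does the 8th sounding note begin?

1. 0.0ms @ 0 + 360.0ms (3/5)
2. 360.0ms @ 3/5 + 360.0ms (3/5)
3. 720.0ms @ 6/5 + 360.0ms (3/5)
4. 1080.0ms @ 9/5 + 360.0ms (3/5)
5. 1440.0ms @ 12/5 + 360.0ms (3/5)
6. 1800.0ms @ 3 + 900.0ms (3/2)
7. 2700.0ms @ 9/2 + 900.0ms (3/2)
8. 3600.0ms @ 6 + 900.0ms (3/2)
9. 4500.0ms @ 15/2 + 450.0ms (3/4)
10. 4950.0ms @ 33/4 + 450.0ms (3/4)

note 8 onset = 6b = 3600.0ms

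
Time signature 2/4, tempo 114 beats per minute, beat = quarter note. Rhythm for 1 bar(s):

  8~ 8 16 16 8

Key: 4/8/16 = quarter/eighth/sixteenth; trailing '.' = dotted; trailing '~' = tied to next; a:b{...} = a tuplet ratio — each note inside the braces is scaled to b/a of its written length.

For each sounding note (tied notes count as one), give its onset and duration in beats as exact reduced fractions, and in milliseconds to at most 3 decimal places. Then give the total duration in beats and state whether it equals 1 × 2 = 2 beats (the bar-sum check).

1) 0.0ms=0b +526.316ms=1b
2) 526.316ms=1b +131.579ms=1/4b
3) 657.895ms=5/4b +131.579ms=1/4b
4) 789.474ms=3/2b +263.158ms=1/2b
Σ=2b of 2 (114bpm 2/4) — PASS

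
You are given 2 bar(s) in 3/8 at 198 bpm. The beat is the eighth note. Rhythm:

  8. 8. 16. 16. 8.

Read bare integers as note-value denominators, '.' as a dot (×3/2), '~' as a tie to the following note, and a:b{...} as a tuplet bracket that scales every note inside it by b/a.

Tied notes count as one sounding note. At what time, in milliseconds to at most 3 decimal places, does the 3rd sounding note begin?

1. 0.0ms @ 0 + 454.545ms (3/2)
2. 454.545ms @ 3/2 + 454.545ms (3/2)
3. 909.091ms @ 3 + 227.273ms (3/4)
4. 1136.364ms @ 15/4 + 227.273ms (3/4)
5. 1363.636ms @ 9/2 + 454.545ms (3/2)

note 3 onset = 3b = 909.091ms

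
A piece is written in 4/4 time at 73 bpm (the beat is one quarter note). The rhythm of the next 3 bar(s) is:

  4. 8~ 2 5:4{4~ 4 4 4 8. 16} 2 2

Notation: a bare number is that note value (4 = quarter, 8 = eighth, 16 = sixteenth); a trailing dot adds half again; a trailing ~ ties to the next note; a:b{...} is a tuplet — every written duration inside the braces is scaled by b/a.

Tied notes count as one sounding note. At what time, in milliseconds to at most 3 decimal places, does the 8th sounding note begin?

note 8 onset = 8b = 6575.342ms

1. 0.0ms @ 0 + 1232.877ms (3/2)
2. 1232.877ms @ 3/2 + 2054.795ms (5/2)
3. 3287.671ms @ 4 + 1315.068ms (8/5)
4. 4602.74ms @ 28/5 + 657.534ms (4/5)
5. 5260.274ms @ 32/5 + 657.534ms (4/5)
6. 5917.808ms @ 36/5 + 493.151ms (3/5)
7. 6410.959ms @ 39/5 + 164.384ms (1/5)
8. 6575.342ms @ 8 + 1643.836ms (2)
9. 8219.178ms @ 10 + 1643.836ms (2)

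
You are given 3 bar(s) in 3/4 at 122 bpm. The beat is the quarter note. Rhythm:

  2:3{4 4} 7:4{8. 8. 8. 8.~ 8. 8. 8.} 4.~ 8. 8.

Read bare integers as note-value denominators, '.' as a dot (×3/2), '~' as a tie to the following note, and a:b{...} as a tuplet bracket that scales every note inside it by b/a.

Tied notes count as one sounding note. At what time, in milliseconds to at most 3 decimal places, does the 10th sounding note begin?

note 10 onset = 33/4b = 4057.377ms

1. 0.0ms @ 0 + 737.705ms (3/2)
2. 737.705ms @ 3/2 + 737.705ms (3/2)
3. 1475.41ms @ 3 + 210.773ms (3/7)
4. 1686.183ms @ 24/7 + 210.773ms (3/7)
5. 1896.956ms @ 27/7 + 210.773ms (3/7)
6. 2107.728ms @ 30/7 + 421.546ms (6/7)
7. 2529.274ms @ 36/7 + 210.773ms (3/7)
8. 2740.047ms @ 39/7 + 210.773ms (3/7)
9. 2950.82ms @ 6 + 1106.557ms (9/4)
10. 4057.377ms @ 33/4 + 368.852ms (3/4)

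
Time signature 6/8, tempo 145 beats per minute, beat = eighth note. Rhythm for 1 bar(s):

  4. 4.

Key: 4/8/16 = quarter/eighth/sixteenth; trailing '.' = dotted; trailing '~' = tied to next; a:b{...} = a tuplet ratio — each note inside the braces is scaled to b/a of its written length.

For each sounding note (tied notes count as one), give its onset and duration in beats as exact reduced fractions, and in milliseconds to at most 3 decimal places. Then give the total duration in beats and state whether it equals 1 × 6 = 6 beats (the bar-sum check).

1) 0.0ms=0b +1241.379ms=3b
2) 1241.379ms=3b +1241.379ms=3b
Σ=6b of 6 (145bpm 6/8) — PASS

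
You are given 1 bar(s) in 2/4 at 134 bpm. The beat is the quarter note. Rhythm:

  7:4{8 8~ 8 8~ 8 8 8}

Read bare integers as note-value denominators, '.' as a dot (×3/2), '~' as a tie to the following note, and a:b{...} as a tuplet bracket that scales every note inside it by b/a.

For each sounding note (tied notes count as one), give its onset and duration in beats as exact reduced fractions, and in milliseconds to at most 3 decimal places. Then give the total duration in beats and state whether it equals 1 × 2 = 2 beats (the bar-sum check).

1) 0.0ms=0b +127.932ms=2/7b
2) 127.932ms=2/7b +255.864ms=4/7b
3) 383.795ms=6/7b +255.864ms=4/7b
4) 639.659ms=10/7b +127.932ms=2/7b
5) 767.591ms=12/7b +127.932ms=2/7b
Σ=2b of 2 (134bpm 2/4) — PASS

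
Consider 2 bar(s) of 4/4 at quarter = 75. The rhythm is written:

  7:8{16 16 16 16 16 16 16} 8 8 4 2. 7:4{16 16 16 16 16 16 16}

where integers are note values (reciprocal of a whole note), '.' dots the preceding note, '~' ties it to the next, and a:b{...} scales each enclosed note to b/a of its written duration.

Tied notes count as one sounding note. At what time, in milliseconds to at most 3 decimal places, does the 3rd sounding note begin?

1. 0.0ms @ 0 + 228.571ms (2/7)
2. 228.571ms @ 2/7 + 228.571ms (2/7)
3. 457.143ms @ 4/7 + 228.571ms (2/7)
4. 685.714ms @ 6/7 + 228.571ms (2/7)
5. 914.286ms @ 8/7 + 228.571ms (2/7)
6. 1142.857ms @ 10/7 + 228.571ms (2/7)
7. 1371.429ms @ 12/7 + 228.571ms (2/7)
8. 1600.0ms @ 2 + 400.0ms (1/2)
9. 2000.0ms @ 5/2 + 400.0ms (1/2)
10. 2400.0ms @ 3 + 800.0ms (1)
11. 3200.0ms @ 4 + 2400.0ms (3)
12. 5600.0ms @ 7 + 114.286ms (1/7)
13. 5714.286ms @ 50/7 + 114.286ms (1/7)
14. 5828.571ms @ 51/7 + 114.286ms (1/7)
15. 5942.857ms @ 52/7 + 114.286ms (1/7)
16. 6057.143ms @ 53/7 + 114.286ms (1/7)
17. 6171.429ms @ 54/7 + 114.286ms (1/7)
18. 6285.714ms @ 55/7 + 114.286ms (1/7)

note 3 onset = 4/7b = 457.143ms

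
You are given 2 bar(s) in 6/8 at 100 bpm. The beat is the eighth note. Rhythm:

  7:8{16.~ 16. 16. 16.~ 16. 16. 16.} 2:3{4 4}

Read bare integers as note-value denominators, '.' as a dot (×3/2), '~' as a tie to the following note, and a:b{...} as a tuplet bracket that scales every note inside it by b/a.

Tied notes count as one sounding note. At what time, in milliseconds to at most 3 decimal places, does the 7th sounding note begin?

note 7 onset = 9b = 5400.0ms

1. 0.0ms @ 0 + 1028.571ms (12/7)
2. 1028.571ms @ 12/7 + 514.286ms (6/7)
3. 1542.857ms @ 18/7 + 1028.571ms (12/7)
4. 2571.429ms @ 30/7 + 514.286ms (6/7)
5. 3085.714ms @ 36/7 + 514.286ms (6/7)
6. 3600.0ms @ 6 + 1800.0ms (3)
7. 5400.0ms @ 9 + 1800.0ms (3)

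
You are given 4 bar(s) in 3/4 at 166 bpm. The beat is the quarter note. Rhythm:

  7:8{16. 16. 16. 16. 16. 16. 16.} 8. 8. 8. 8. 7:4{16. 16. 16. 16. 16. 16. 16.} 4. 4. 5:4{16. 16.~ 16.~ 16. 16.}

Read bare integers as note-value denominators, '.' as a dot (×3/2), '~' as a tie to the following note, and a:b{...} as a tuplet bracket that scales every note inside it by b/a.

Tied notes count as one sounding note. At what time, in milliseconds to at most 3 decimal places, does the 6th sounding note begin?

1. 0.0ms @ 0 + 154.905ms (3/7)
2. 154.905ms @ 3/7 + 154.905ms (3/7)
3. 309.811ms @ 6/7 + 154.905ms (3/7)
4. 464.716ms @ 9/7 + 154.905ms (3/7)
5. 619.621ms @ 12/7 + 154.905ms (3/7)
6. 774.527ms @ 15/7 + 154.905ms (3/7)
7. 929.432ms @ 18/7 + 154.905ms (3/7)
8. 1084.337ms @ 3 + 271.084ms (3/4)
9. 1355.422ms @ 15/4 + 271.084ms (3/4)
10. 1626.506ms @ 9/2 + 271.084ms (3/4)
11. 1897.59ms @ 21/4 + 271.084ms (3/4)
12. 2168.675ms @ 6 + 77.453ms (3/14)
13. 2246.127ms @ 87/14 + 77.453ms (3/14)
14. 2323.58ms @ 45/7 + 77.453ms (3/14)
15. 2401.033ms @ 93/14 + 77.453ms (3/14)
16. 2478.485ms @ 48/7 + 77.453ms (3/14)
17. 2555.938ms @ 99/14 + 77.453ms (3/14)
18. 2633.391ms @ 51/7 + 77.453ms (3/14)
19. 2710.843ms @ 15/2 + 542.169ms (3/2)
20. 3253.012ms @ 9 + 542.169ms (3/2)
21. 3795.181ms @ 21/2 + 108.434ms (3/10)
22. 3903.614ms @ 54/5 + 325.301ms (9/10)
23. 4228.916ms @ 117/10 + 108.434ms (3/10)

note 6 onset = 15/7b = 774.527ms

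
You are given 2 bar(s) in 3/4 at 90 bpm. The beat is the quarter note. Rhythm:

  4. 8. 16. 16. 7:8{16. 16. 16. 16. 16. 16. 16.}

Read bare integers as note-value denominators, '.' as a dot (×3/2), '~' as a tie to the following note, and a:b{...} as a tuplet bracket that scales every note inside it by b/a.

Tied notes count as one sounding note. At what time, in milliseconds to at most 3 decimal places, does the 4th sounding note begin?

1. 0.0ms @ 0 + 1000.0ms (3/2)
2. 1000.0ms @ 3/2 + 500.0ms (3/4)
3. 1500.0ms @ 9/4 + 250.0ms (3/8)
4. 1750.0ms @ 21/8 + 250.0ms (3/8)
5. 2000.0ms @ 3 + 285.714ms (3/7)
6. 2285.714ms @ 24/7 + 285.714ms (3/7)
7. 2571.429ms @ 27/7 + 285.714ms (3/7)
8. 2857.143ms @ 30/7 + 285.714ms (3/7)
9. 3142.857ms @ 33/7 + 285.714ms (3/7)
10. 3428.571ms @ 36/7 + 285.714ms (3/7)
11. 3714.286ms @ 39/7 + 285.714ms (3/7)

note 4 onset = 21/8b = 1750.0ms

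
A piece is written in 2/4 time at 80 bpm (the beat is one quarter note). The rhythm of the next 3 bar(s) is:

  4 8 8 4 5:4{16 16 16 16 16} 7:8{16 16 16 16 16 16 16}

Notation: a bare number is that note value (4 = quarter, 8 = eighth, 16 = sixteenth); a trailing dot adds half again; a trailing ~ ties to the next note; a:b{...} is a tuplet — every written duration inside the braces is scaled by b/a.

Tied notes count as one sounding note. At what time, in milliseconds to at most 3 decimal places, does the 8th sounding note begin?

note 8 onset = 18/5b = 2700.0ms

1. 0.0ms @ 0 + 750.0ms (1)
2. 750.0ms @ 1 + 375.0ms (1/2)
3. 1125.0ms @ 3/2 + 375.0ms (1/2)
4. 1500.0ms @ 2 + 750.0ms (1)
5. 2250.0ms @ 3 + 150.0ms (1/5)
6. 2400.0ms @ 16/5 + 150.0ms (1/5)
7. 2550.0ms @ 17/5 + 150.0ms (1/5)
8. 2700.0ms @ 18/5 + 150.0ms (1/5)
9. 2850.0ms @ 19/5 + 150.0ms (1/5)
10. 3000.0ms @ 4 + 214.286ms (2/7)
11. 3214.286ms @ 30/7 + 214.286ms (2/7)
12. 3428.571ms @ 32/7 + 214.286ms (2/7)
13. 3642.857ms @ 34/7 + 214.286ms (2/7)
14. 3857.143ms @ 36/7 + 214.286ms (2/7)
15. 4071.429ms @ 38/7 + 214.286ms (2/7)
16. 4285.714ms @ 40/7 + 214.286ms (2/7)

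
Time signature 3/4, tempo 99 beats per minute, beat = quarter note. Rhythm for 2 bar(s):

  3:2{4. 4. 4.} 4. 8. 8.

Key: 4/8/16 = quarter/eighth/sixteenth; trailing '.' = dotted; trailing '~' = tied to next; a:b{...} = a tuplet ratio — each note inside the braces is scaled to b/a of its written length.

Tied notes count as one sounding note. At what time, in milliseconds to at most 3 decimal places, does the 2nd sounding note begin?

note 2 onset = 1b = 606.061ms

1. 0.0ms @ 0 + 606.061ms (1)
2. 606.061ms @ 1 + 606.061ms (1)
3. 1212.121ms @ 2 + 606.061ms (1)
4. 1818.182ms @ 3 + 909.091ms (3/2)
5. 2727.273ms @ 9/2 + 454.545ms (3/4)
6. 3181.818ms @ 21/4 + 454.545ms (3/4)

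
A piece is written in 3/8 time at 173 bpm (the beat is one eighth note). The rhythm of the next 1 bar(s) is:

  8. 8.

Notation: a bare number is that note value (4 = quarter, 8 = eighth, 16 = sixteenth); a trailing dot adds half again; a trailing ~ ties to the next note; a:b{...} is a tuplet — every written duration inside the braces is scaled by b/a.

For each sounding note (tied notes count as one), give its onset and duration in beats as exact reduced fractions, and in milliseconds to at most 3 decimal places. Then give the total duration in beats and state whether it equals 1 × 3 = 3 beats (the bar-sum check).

1) 0.0ms=0b +520.231ms=3/2b
2) 520.231ms=3/2b +520.231ms=3/2b
Σ=3b of 3 (173bpm 3/8) — PASS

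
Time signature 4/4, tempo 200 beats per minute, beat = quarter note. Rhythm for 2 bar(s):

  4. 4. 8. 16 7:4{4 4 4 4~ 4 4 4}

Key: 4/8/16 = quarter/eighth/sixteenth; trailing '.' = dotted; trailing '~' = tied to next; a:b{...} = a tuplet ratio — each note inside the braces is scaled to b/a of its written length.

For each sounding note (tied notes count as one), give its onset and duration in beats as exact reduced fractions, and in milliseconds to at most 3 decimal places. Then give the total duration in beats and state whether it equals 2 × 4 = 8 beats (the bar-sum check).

1) 0.0ms=0b +450.0ms=3/2b
2) 450.0ms=3/2b +450.0ms=3/2b
3) 900.0ms=3b +225.0ms=3/4b
4) 1125.0ms=15/4b +75.0ms=1/4b
5) 1200.0ms=4b +171.429ms=4/7b
6) 1371.429ms=32/7b +171.429ms=4/7b
7) 1542.857ms=36/7b +171.429ms=4/7b
8) 1714.286ms=40/7b +342.857ms=8/7b
9) 2057.143ms=48/7b +171.429ms=4/7b
10) 2228.571ms=52/7b +171.429ms=4/7b
Σ=8b of 8 (200bpm 4/4) — PASS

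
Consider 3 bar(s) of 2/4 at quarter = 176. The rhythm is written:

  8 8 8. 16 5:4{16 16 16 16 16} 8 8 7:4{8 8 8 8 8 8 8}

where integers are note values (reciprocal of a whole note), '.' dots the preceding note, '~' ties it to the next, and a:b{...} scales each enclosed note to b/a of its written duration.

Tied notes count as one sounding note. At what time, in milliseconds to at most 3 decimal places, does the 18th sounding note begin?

note 18 onset = 40/7b = 1948.052ms

1. 0.0ms @ 0 + 170.455ms (1/2)
2. 170.455ms @ 1/2 + 170.455ms (1/2)
3. 340.909ms @ 1 + 255.682ms (3/4)
4. 596.591ms @ 7/4 + 85.227ms (1/4)
5. 681.818ms @ 2 + 68.182ms (1/5)
6. 750.0ms @ 11/5 + 68.182ms (1/5)
7. 818.182ms @ 12/5 + 68.182ms (1/5)
8. 886.364ms @ 13/5 + 68.182ms (1/5)
9. 954.545ms @ 14/5 + 68.182ms (1/5)
10. 1022.727ms @ 3 + 170.455ms (1/2)
11. 1193.182ms @ 7/2 + 170.455ms (1/2)
12. 1363.636ms @ 4 + 97.403ms (2/7)
13. 1461.039ms @ 30/7 + 97.403ms (2/7)
14. 1558.442ms @ 32/7 + 97.403ms (2/7)
15. 1655.844ms @ 34/7 + 97.403ms (2/7)
16. 1753.247ms @ 36/7 + 97.403ms (2/7)
17. 1850.649ms @ 38/7 + 97.403ms (2/7)
18. 1948.052ms @ 40/7 + 97.403ms (2/7)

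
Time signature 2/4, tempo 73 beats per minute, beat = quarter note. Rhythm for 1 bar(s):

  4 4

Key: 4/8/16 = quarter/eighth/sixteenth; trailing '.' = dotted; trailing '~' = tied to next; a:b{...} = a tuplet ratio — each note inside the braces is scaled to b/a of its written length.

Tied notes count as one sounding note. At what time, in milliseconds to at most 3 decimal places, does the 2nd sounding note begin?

note 2 onset = 1b = 821.918ms

1. 0.0ms @ 0 + 821.918ms (1)
2. 821.918ms @ 1 + 821.918ms (1)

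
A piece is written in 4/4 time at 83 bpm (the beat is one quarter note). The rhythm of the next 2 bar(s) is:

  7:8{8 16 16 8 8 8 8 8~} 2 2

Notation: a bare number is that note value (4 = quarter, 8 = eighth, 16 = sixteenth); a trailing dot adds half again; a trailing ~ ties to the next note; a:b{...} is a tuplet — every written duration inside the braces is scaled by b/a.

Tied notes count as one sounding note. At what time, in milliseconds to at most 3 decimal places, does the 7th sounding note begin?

1. 0.0ms @ 0 + 413.081ms (4/7)
2. 413.081ms @ 4/7 + 206.54ms (2/7)
3. 619.621ms @ 6/7 + 206.54ms (2/7)
4. 826.162ms @ 8/7 + 413.081ms (4/7)
5. 1239.243ms @ 12/7 + 413.081ms (4/7)
6. 1652.324ms @ 16/7 + 413.081ms (4/7)
7. 2065.404ms @ 20/7 + 413.081ms (4/7)
8. 2478.485ms @ 24/7 + 1858.864ms (18/7)
9. 4337.349ms @ 6 + 1445.783ms (2)

note 7 onset = 20/7b = 2065.404ms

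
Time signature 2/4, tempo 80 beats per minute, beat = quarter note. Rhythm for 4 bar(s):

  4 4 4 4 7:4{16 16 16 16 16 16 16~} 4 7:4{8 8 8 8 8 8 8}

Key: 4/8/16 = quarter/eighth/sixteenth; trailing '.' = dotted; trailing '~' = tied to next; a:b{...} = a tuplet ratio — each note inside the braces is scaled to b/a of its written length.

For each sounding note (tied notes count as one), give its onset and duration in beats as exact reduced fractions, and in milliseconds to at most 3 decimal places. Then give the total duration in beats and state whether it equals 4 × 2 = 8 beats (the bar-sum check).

1) 0.0ms=0b +750.0ms=1b
2) 750.0ms=1b +750.0ms=1b
3) 1500.0ms=2b +750.0ms=1b
4) 2250.0ms=3b +750.0ms=1b
5) 3000.0ms=4b +107.143ms=1/7b
6) 3107.143ms=29/7b +107.143ms=1/7b
7) 3214.286ms=30/7b +107.143ms=1/7b
8) 3321.429ms=31/7b +107.143ms=1/7b
9) 3428.571ms=32/7b +107.143ms=1/7b
10) 3535.714ms=33/7b +107.143ms=1/7b
11) 3642.857ms=34/7b +857.143ms=8/7b
12) 4500.0ms=6b +214.286ms=2/7b
13) 4714.286ms=44/7b +214.286ms=2/7b
14) 4928.571ms=46/7b +214.286ms=2/7b
15) 5142.857ms=48/7b +214.286ms=2/7b
16) 5357.143ms=50/7b +214.286ms=2/7b
17) 5571.429ms=52/7b +214.286ms=2/7b
18) 5785.714ms=54/7b +214.286ms=2/7b
Σ=8b of 8 (80bpm 2/4) — PASS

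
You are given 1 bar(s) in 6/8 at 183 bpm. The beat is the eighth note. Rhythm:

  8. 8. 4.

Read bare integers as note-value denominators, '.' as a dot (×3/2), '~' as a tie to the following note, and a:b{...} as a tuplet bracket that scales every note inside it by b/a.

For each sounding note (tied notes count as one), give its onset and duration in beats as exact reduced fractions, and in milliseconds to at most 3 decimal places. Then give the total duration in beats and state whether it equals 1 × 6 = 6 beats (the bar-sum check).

1) 0.0ms=0b +491.803ms=3/2b
2) 491.803ms=3/2b +491.803ms=3/2b
3) 983.607ms=3b +983.607ms=3b
Σ=6b of 6 (183bpm 6/8) — PASS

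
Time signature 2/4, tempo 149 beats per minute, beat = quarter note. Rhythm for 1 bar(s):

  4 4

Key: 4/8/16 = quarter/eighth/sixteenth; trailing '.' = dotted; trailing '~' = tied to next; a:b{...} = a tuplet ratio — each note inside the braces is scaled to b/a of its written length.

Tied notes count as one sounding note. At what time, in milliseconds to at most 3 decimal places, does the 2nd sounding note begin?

1. 0.0ms @ 0 + 402.685ms (1)
2. 402.685ms @ 1 + 402.685ms (1)

note 2 onset = 1b = 402.685ms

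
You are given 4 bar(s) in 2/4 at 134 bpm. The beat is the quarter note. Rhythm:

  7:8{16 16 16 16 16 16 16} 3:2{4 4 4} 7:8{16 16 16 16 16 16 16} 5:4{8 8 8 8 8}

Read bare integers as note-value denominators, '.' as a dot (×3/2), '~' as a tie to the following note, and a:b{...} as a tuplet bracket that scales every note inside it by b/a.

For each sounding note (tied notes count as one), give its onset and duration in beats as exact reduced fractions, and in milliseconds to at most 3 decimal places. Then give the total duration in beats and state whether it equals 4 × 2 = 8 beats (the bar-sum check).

1) 0.0ms=0b +127.932ms=2/7b
2) 127.932ms=2/7b +127.932ms=2/7b
3) 255.864ms=4/7b +127.932ms=2/7b
4) 383.795ms=6/7b +127.932ms=2/7b
5) 511.727ms=8/7b +127.932ms=2/7b
6) 639.659ms=10/7b +127.932ms=2/7b
7) 767.591ms=12/7b +127.932ms=2/7b
8) 895.522ms=2b +298.507ms=2/3b
9) 1194.03ms=8/3b +298.507ms=2/3b
10) 1492.537ms=10/3b +298.507ms=2/3b
11) 1791.045ms=4b +127.932ms=2/7b
12) 1918.977ms=30/7b +127.932ms=2/7b
13) 2046.908ms=32/7b +127.932ms=2/7b
14) 2174.84ms=34/7b +127.932ms=2/7b
15) 2302.772ms=36/7b +127.932ms=2/7b
16) 2430.704ms=38/7b +127.932ms=2/7b
17) 2558.635ms=40/7b +127.932ms=2/7b
18) 2686.567ms=6b +179.104ms=2/5b
19) 2865.672ms=32/5b +179.104ms=2/5b
20) 3044.776ms=34/5b +179.104ms=2/5b
21) 3223.881ms=36/5b +179.104ms=2/5b
22) 3402.985ms=38/5b +179.104ms=2/5b
Σ=8b of 8 (134bpm 2/4) — PASS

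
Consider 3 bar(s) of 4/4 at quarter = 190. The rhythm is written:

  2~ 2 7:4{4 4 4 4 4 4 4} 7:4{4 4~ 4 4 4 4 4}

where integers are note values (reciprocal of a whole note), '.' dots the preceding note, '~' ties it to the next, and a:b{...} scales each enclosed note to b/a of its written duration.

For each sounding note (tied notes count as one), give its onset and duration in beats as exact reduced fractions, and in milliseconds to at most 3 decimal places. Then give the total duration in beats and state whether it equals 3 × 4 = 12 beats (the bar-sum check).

1) 0.0ms=0b +1263.158ms=4b
2) 1263.158ms=4b +180.451ms=4/7b
3) 1443.609ms=32/7b +180.451ms=4/7b
4) 1624.06ms=36/7b +180.451ms=4/7b
5) 1804.511ms=40/7b +180.451ms=4/7b
6) 1984.962ms=44/7b +180.451ms=4/7b
7) 2165.414ms=48/7b +180.451ms=4/7b
8) 2345.865ms=52/7b +180.451ms=4/7b
9) 2526.316ms=8b +180.451ms=4/7b
10) 2706.767ms=60/7b +360.902ms=8/7b
11) 3067.669ms=68/7b +180.451ms=4/7b
12) 3248.12ms=72/7b +180.451ms=4/7b
13) 3428.571ms=76/7b +180.451ms=4/7b
14) 3609.023ms=80/7b +180.451ms=4/7b
Σ=12b of 12 (190bpm 4/4) — PASS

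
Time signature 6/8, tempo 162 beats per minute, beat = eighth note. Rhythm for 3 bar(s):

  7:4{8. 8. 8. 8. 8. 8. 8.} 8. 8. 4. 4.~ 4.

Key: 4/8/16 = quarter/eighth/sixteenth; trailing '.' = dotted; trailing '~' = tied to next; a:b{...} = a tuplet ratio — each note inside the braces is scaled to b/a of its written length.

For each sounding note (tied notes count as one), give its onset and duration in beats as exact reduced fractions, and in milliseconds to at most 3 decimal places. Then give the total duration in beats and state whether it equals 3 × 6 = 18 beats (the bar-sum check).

1) 0.0ms=0b +317.46ms=6/7b
2) 317.46ms=6/7b +317.46ms=6/7b
3) 634.921ms=12/7b +317.46ms=6/7b
4) 952.381ms=18/7b +317.46ms=6/7b
5) 1269.841ms=24/7b +317.46ms=6/7b
6) 1587.302ms=30/7b +317.46ms=6/7b
7) 1904.762ms=36/7b +317.46ms=6/7b
8) 2222.222ms=6b +555.556ms=3/2b
9) 2777.778ms=15/2b +555.556ms=3/2b
10) 3333.333ms=9b +1111.111ms=3b
11) 4444.444ms=12b +2222.222ms=6b
Σ=18b of 18 (162bpm 6/8) — PASS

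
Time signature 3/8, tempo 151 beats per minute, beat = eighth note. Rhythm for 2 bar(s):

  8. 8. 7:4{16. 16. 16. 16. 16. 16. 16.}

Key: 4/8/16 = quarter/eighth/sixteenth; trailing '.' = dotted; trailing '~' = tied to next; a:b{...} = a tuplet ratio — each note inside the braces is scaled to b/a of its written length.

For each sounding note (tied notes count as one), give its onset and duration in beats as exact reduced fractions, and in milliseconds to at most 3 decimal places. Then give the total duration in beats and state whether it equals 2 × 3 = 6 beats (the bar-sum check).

1) 0.0ms=0b +596.026ms=3/2b
2) 596.026ms=3/2b +596.026ms=3/2b
3) 1192.053ms=3b +170.293ms=3/7b
4) 1362.346ms=24/7b +170.293ms=3/7b
5) 1532.64ms=27/7b +170.293ms=3/7b
6) 1702.933ms=30/7b +170.293ms=3/7b
7) 1873.226ms=33/7b +170.293ms=3/7b
8) 2043.519ms=36/7b +170.293ms=3/7b
9) 2213.813ms=39/7b +170.293ms=3/7b
Σ=6b of 6 (151bpm 3/8) — PASS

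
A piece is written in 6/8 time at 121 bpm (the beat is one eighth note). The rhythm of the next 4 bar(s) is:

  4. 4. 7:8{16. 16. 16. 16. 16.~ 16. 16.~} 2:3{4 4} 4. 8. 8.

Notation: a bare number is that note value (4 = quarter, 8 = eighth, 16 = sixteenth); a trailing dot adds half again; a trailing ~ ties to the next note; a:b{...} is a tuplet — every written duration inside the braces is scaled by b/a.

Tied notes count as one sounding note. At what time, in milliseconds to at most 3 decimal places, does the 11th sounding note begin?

1. 0.0ms @ 0 + 1487.603ms (3)
2. 1487.603ms @ 3 + 1487.603ms (3)
3. 2975.207ms @ 6 + 425.03ms (6/7)
4. 3400.236ms @ 48/7 + 425.03ms (6/7)
5. 3825.266ms @ 54/7 + 425.03ms (6/7)
6. 4250.295ms @ 60/7 + 425.03ms (6/7)
7. 4675.325ms @ 66/7 + 850.059ms (12/7)
8. 5525.384ms @ 78/7 + 1912.633ms (27/7)
9. 7438.017ms @ 15 + 1487.603ms (3)
10. 8925.62ms @ 18 + 1487.603ms (3)
11. 10413.223ms @ 21 + 743.802ms (3/2)
12. 11157.025ms @ 45/2 + 743.802ms (3/2)

note 11 onset = 21b = 10413.223ms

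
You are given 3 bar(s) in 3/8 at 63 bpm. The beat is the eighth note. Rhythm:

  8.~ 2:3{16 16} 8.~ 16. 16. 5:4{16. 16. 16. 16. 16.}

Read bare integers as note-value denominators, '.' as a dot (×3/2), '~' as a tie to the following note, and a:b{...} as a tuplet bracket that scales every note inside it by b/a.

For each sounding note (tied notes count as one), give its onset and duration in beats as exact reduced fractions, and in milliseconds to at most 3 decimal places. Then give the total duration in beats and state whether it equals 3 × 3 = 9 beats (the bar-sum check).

1) 0.0ms=0b +2142.857ms=9/4b
2) 2142.857ms=9/4b +714.286ms=3/4b
3) 2857.143ms=3b +2142.857ms=9/4b
4) 5000.0ms=21/4b +714.286ms=3/4b
5) 5714.286ms=6b +571.429ms=3/5b
6) 6285.714ms=33/5b +571.429ms=3/5b
7) 6857.143ms=36/5b +571.429ms=3/5b
8) 7428.571ms=39/5b +571.429ms=3/5b
9) 8000.0ms=42/5b +571.429ms=3/5b
Σ=9b of 9 (63bpm 3/8) — PASS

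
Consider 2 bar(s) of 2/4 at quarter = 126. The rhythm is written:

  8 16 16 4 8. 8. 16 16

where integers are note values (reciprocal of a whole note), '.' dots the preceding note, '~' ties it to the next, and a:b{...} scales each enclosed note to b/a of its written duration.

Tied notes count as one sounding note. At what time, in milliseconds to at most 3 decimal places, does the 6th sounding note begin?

note 6 onset = 11/4b = 1309.524ms

1. 0.0ms @ 0 + 238.095ms (1/2)
2. 238.095ms @ 1/2 + 119.048ms (1/4)
3. 357.143ms @ 3/4 + 119.048ms (1/4)
4. 476.19ms @ 1 + 476.19ms (1)
5. 952.381ms @ 2 + 357.143ms (3/4)
6. 1309.524ms @ 11/4 + 357.143ms (3/4)
7. 1666.667ms @ 7/2 + 119.048ms (1/4)
8. 1785.714ms @ 15/4 + 119.048ms (1/4)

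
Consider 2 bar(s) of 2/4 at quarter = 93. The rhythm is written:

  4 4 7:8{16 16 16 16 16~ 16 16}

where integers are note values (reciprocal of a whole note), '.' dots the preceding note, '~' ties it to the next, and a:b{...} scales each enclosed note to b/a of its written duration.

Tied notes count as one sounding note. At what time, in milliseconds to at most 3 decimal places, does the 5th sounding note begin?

1. 0.0ms @ 0 + 645.161ms (1)
2. 645.161ms @ 1 + 645.161ms (1)
3. 1290.323ms @ 2 + 184.332ms (2/7)
4. 1474.654ms @ 16/7 + 184.332ms (2/7)
5. 1658.986ms @ 18/7 + 184.332ms (2/7)
6. 1843.318ms @ 20/7 + 184.332ms (2/7)
7. 2027.65ms @ 22/7 + 368.664ms (4/7)
8. 2396.313ms @ 26/7 + 184.332ms (2/7)

note 5 onset = 18/7b = 1658.986ms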